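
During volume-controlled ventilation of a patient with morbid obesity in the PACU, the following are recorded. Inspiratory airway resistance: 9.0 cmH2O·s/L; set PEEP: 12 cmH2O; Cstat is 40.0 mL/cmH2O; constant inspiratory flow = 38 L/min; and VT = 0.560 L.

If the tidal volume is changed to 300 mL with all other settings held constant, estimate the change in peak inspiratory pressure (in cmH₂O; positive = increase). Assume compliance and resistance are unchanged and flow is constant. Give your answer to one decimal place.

PIP = Vt/C + R·V̇ + PEEP (constant-flow equation of motion).
Only the elastic term changes: ΔPIP = ΔVt / C = (300 − 560) / 40.0 = -6.5 cmH2O.

-6.5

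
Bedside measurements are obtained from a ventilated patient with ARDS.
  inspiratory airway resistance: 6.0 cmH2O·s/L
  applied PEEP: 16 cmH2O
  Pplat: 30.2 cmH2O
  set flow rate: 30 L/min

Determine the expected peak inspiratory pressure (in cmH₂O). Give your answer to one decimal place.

Flow: 30 L/min ÷ 60 = 0.5 L/s.
PIP = Pplat + Raw × flow = 30.2 + 6.0 × 0.5 = 30.2 + 3.0 = 33.2 cmH2O.

33.2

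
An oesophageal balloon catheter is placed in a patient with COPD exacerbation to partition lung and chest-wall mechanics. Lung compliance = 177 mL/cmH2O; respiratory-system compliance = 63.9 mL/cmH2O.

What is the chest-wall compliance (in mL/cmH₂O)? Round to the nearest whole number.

1/Ccw = 1/Crs − 1/CL.
1/Ccw = 1/63.9 − 1/177 = 0.01.
Ccw = 100.0 mL/cmH2O.

100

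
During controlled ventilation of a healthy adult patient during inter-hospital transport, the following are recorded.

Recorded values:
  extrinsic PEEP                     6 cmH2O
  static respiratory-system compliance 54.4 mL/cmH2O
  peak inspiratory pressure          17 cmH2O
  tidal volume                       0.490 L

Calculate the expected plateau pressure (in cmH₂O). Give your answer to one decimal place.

Pplat = PEEP + Vt / Cstat = 6 + 490 / 54.4 = 6 + 9.007 = 15.007 cmH2O.

15.0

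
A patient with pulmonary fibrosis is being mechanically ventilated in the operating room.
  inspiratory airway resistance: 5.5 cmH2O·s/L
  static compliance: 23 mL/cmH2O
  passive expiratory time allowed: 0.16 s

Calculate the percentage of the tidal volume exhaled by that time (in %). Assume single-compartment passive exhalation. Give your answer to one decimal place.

71.8

τ = R × C = 5.5 × 23 mL/cmH2O = 5.5 × 0.023 L/cmH2O = 0.1265 s.
Passive exhalation: V(t)/V₀ = e^(−t/τ) = e^(−0.16/0.1265) = 0.2823.
Fraction exhaled = 1 − 0.2823 = 0.7177 → 71.77%.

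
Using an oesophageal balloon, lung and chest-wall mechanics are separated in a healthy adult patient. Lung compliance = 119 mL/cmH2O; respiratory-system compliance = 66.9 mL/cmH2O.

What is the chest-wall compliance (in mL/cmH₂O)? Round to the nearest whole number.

153

1/Ccw = 1/Crs − 1/CL.
1/Ccw = 1/66.9 − 1/119 = 0.006544.
Ccw = 152.81 mL/cmH2O.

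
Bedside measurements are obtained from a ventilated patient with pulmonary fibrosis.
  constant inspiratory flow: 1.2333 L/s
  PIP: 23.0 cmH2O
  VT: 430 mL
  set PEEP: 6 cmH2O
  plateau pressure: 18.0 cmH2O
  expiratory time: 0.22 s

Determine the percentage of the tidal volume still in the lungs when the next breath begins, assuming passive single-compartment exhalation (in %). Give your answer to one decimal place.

R = (PIP − Pplat)/V̇ = (23.0 − 18.0) / 1.2333 = 5.0/1.2333 = 4.054 cmH2O·s/L.
C = Vt/(Pplat − PEEP) = 430.0 / (18.0 − 6) = 430.0/12.0 = 35.833 mL/cmH2O.
τ = R × C = 4.054 × 0.03583 L/cmH2O = 0.1453 s.
Fraction remaining at end-expiration = e^(−Te/τ) = e^(−0.22/0.1453) = 0.22 → 22.0%.

22.0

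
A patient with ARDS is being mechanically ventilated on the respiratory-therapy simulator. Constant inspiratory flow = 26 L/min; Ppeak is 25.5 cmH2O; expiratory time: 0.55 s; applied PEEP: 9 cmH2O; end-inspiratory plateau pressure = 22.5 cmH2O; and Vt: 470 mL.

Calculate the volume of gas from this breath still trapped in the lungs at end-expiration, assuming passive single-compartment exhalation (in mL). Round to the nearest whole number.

48

Flow: 26 L/min ÷ 60 = 0.4333 L/s.
R = (PIP − Pplat)/V̇ = (25.5 − 22.5) / 0.4333 = 3.0/0.4333 = 6.924 cmH2O·s/L.
C = Vt/(Pplat − PEEP) = 470.0 / (22.5 − 9) = 470.0/13.5 = 34.815 mL/cmH2O.
τ = R × C = 6.924 × 0.03482 L/cmH2O = 0.2411 s.
Fraction remaining = e^(−Te/τ) = e^(−0.55/0.2411) = 0.1022.
Trapped volume = 470.0 × 0.1022 = 48.034 mL.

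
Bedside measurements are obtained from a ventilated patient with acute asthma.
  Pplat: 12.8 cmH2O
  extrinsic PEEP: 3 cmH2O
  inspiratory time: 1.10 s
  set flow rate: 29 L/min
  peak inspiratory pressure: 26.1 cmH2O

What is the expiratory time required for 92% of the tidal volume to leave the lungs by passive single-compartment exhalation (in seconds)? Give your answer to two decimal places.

3.77

Flow: 29 L/min ÷ 60 = 0.4833 L/s.
Vt = flow × Ti = 0.4833 L/s × 1.10 s × 1000 mL/L = 531.63 mL.
R = (PIP − Pplat)/V̇ = (26.1 − 12.8) / 0.4833 = 13.3/0.4833 = 27.519 cmH2O·s/L.
C = Vt/(Pplat − PEEP) = 531.63 / (12.8 − 3) = 531.63/9.8 = 54.248 mL/cmH2O.
τ = R × C = 27.519 × 0.05425 L/cmH2O = 1.493 s.
t = −τ·ln(1 − 0.92) = −1.493·ln(0.08) = 3.771 s.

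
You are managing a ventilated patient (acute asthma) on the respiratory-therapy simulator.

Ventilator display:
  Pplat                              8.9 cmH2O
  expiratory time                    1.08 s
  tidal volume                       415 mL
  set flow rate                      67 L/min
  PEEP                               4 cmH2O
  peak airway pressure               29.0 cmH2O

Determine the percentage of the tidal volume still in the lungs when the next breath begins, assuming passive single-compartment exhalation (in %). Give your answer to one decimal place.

49.2

Flow: 67 L/min ÷ 60 = 1.1167 L/s.
R = (PIP − Pplat)/V̇ = (29.0 − 8.9) / 1.1167 = 20.1/1.1167 = 17.999 cmH2O·s/L.
C = Vt/(Pplat − PEEP) = 415.0 / (8.9 − 4) = 415.0/4.9 = 84.694 mL/cmH2O.
τ = R × C = 17.999 × 0.08469 L/cmH2O = 1.524 s.
Fraction remaining at end-expiration = e^(−Te/τ) = e^(−1.08/1.524) = 0.4923 → 49.23%.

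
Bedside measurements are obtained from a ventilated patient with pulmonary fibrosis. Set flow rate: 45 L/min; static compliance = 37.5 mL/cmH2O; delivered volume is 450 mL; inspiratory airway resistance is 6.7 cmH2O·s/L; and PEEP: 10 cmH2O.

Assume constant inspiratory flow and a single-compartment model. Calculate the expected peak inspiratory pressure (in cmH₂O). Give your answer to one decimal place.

27.0

Flow: 45 L/min ÷ 60 = 0.75 L/s.
Equation of motion (constant flow): PIP = Vt/C + R·V̇ + PEEP.
PIP = 450/37.5 + 6.7×0.75 + 10 = 12.0 + 5.025 + 10 = 27.025 cmH2O.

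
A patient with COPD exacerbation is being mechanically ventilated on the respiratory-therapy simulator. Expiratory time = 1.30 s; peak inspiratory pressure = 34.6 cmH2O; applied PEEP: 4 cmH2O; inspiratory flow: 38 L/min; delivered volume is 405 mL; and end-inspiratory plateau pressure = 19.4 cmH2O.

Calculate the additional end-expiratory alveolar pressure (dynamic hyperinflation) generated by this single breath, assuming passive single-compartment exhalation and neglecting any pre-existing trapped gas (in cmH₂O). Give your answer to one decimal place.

Flow: 38 L/min ÷ 60 = 0.6333 L/s.
R = (PIP − Pplat)/V̇ = (34.6 − 19.4) / 0.6333 = 15.2/0.6333 = 24.001 cmH2O·s/L.
C = Vt/(Pplat − PEEP) = 405.0 / (19.4 − 4) = 405.0/15.4 = 26.299 mL/cmH2O.
τ = R × C = 24.001 × 0.0263 L/cmH2O = 0.6312 s.
Fraction remaining = e^(−Te/τ) = e^(−1.30/0.6312) = 0.1275; trapped volume = 405.0 × 0.1275 = 51.638 mL.
Additional alveolar pressure from trapping ≈ V_trapped / C = 51.638 / 26.299 = 1.963 cmH2O.

2.0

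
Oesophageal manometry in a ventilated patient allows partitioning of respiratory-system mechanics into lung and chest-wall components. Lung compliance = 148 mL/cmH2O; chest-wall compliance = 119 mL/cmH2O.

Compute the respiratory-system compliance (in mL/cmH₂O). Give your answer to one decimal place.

66.0

Lung and chest wall are elastances in series: 1/Crs = 1/CL + 1/Ccw.
1/Crs = 1/148 + 1/119 = 0.01516.
Crs = 65.963 mL/cmH2O.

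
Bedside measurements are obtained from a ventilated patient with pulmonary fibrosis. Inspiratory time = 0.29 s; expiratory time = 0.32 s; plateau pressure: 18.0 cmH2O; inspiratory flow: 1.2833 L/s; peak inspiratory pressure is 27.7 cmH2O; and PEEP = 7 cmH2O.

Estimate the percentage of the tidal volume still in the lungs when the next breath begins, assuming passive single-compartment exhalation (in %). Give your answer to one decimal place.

Vt = flow × Ti = 1.2833 L/s × 0.29 s × 1000 mL/L = 372.16 mL.
R = (PIP − Pplat)/V̇ = (27.7 − 18.0) / 1.2833 = 9.7/1.2833 = 7.559 cmH2O·s/L.
C = Vt/(Pplat − PEEP) = 372.16 / (18.0 − 7) = 372.16/11.0 = 33.833 mL/cmH2O.
τ = R × C = 7.559 × 0.03383 L/cmH2O = 0.2557 s.
Fraction remaining at end-expiration = e^(−Te/τ) = e^(−0.32/0.2557) = 0.2861 → 28.61%.

28.6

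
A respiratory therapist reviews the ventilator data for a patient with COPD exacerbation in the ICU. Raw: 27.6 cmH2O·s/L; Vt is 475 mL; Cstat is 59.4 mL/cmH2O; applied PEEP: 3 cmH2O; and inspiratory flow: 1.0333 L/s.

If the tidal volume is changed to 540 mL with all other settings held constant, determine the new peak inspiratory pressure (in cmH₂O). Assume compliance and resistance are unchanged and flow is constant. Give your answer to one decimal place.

40.6

PIP = Vt/C + R·V̇ + PEEP (constant-flow equation of motion).
Only the elastic term changes: ΔPIP = ΔVt / C = (540 − 475) / 59.4 = 1.094 cmH2O.
Original PIP = 475/59.4 + 27.6×1.0333 + 3 = 39.516 cmH2O; new PIP = 39.516 + (1.094) = 40.61 cmH2O.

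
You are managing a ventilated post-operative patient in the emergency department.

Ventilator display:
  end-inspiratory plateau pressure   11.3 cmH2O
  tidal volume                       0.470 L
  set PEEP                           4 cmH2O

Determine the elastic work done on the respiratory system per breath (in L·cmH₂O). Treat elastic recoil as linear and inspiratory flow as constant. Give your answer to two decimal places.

Elastic work ≈ ½ × (Pplat − PEEP) × Vt = 0.5 × (11.3 − 4) × 0.470 L = 0.5 × 7.3 × 0.470 = 1.716 L·cmH2O.

1.72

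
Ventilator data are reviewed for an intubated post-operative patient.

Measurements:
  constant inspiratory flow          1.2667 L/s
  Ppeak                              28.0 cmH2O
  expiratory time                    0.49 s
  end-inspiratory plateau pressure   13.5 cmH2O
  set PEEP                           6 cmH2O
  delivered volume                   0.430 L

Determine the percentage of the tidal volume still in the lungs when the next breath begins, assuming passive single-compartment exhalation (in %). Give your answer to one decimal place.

R = (PIP − Pplat)/V̇ = (28.0 − 13.5) / 1.2667 = 14.5/1.2667 = 11.447 cmH2O·s/L.
C = Vt/(Pplat − PEEP) = 430.0 / (13.5 − 6) = 430.0/7.5 = 57.333 mL/cmH2O.
τ = R × C = 11.447 × 0.05733 L/cmH2O = 0.6563 s.
Fraction remaining at end-expiration = e^(−Te/τ) = e^(−0.49/0.6563) = 0.474 → 47.4%.

47.4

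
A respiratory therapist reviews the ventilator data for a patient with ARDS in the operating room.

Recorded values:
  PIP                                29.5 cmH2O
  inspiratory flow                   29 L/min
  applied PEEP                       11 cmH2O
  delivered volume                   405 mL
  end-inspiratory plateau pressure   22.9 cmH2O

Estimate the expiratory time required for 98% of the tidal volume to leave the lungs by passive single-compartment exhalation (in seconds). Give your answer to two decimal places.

Flow: 29 L/min ÷ 60 = 0.4833 L/s.
R = (PIP − Pplat)/V̇ = (29.5 − 22.9) / 0.4833 = 6.6/0.4833 = 13.656 cmH2O·s/L.
C = Vt/(Pplat − PEEP) = 405.0 / (22.9 − 11) = 405.0/11.9 = 34.034 mL/cmH2O.
τ = R × C = 13.656 × 0.03403 L/cmH2O = 0.4647 s.
t = −τ·ln(1 − 0.98) = −0.4647·ln(0.02) = 1.818 s.

1.82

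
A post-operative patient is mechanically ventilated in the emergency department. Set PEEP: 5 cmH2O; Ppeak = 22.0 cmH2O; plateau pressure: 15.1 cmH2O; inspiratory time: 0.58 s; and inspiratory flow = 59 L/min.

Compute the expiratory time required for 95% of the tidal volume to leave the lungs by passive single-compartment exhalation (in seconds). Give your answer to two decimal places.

1.19

Flow: 59 L/min ÷ 60 = 0.9833 L/s.
Vt = flow × Ti = 0.9833 L/s × 0.58 s × 1000 mL/L = 570.31 mL.
R = (PIP − Pplat)/V̇ = (22.0 − 15.1) / 0.9833 = 6.9/0.9833 = 7.017 cmH2O·s/L.
C = Vt/(Pplat − PEEP) = 570.31 / (15.1 − 5) = 570.31/10.1 = 56.466 mL/cmH2O.
τ = R × C = 7.017 × 0.05647 L/cmH2O = 0.3962 s.
t = −τ·ln(1 − 0.95) = −0.3962·ln(0.05) = 1.187 s.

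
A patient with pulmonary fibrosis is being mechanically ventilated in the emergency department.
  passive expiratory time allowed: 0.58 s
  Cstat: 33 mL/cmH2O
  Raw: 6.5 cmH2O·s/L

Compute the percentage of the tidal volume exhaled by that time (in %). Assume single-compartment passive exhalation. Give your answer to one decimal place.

93.3

τ = R × C = 6.5 × 33 mL/cmH2O = 6.5 × 0.033 L/cmH2O = 0.2145 s.
Passive exhalation: V(t)/V₀ = e^(−t/τ) = e^(−0.58/0.2145) = 0.06694.
Fraction exhaled = 1 − 0.06694 = 0.9331 → 93.31%.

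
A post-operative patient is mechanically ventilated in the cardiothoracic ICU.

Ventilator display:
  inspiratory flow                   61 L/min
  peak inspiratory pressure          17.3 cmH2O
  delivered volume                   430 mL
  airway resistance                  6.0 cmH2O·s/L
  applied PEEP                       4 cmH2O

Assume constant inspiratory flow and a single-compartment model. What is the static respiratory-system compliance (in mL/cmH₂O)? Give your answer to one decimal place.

59.7

Flow: 61 L/min ÷ 60 = 1.0167 L/s.
Equation of motion (constant flow): PIP = Vt/C + R·V̇ + PEEP.
Vt/C = PIP − R·V̇ − PEEP = 17.3 − 6.0×1.0167 − 4 = 17.3 − 6.1 − 4 = 7.2 cmH2O.
C = Vt / 7.2 = 430 / 7.2 = 59.722 mL/cmH2O.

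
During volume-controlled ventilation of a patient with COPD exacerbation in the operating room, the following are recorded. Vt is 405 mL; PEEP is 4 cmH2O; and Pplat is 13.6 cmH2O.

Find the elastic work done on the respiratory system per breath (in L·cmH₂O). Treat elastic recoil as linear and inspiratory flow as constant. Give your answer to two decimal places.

Elastic work ≈ ½ × (Pplat − PEEP) × Vt = 0.5 × (13.6 − 4) × 0.405 L = 0.5 × 9.6 × 0.405 = 1.944 L·cmH2O.

1.94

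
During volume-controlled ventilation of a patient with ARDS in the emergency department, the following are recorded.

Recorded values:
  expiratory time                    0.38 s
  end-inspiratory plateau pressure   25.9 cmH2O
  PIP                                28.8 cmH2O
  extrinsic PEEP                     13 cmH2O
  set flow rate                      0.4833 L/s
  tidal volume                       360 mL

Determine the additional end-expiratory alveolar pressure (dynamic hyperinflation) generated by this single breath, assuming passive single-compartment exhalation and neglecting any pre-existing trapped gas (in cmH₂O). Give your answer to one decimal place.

1.3

R = (PIP − Pplat)/V̇ = (28.8 − 25.9) / 0.4833 = 2.9/0.4833 = 6.0 cmH2O·s/L.
C = Vt/(Pplat − PEEP) = 360.0 / (25.9 − 13) = 360.0/12.9 = 27.907 mL/cmH2O.
τ = R × C = 6.0 × 0.02791 L/cmH2O = 0.1675 s.
Fraction remaining = e^(−Te/τ) = e^(−0.38/0.1675) = 0.1035; trapped volume = 360.0 × 0.1035 = 37.26 mL.
Additional alveolar pressure from trapping ≈ V_trapped / C = 37.26 / 27.907 = 1.335 cmH2O.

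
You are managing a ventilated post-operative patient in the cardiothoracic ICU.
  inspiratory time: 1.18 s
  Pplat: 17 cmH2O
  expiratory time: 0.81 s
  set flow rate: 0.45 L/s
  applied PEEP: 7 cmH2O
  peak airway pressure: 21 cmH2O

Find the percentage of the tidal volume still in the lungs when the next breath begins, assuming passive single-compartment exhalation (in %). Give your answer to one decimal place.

18.0

Vt = flow × Ti = 0.45 L/s × 1.18 s × 1000 mL/L = 531.0 mL.
R = (PIP − Pplat)/V̇ = (21 − 17) / 0.45 = 4.0/0.45 = 8.889 cmH2O·s/L.
C = Vt/(Pplat − PEEP) = 531.0 / (17 − 7) = 531.0/10.0 = 53.1 mL/cmH2O.
τ = R × C = 8.889 × 0.0531 L/cmH2O = 0.472 s.
Fraction remaining at end-expiration = e^(−Te/τ) = e^(−0.81/0.472) = 0.1798 → 17.98%.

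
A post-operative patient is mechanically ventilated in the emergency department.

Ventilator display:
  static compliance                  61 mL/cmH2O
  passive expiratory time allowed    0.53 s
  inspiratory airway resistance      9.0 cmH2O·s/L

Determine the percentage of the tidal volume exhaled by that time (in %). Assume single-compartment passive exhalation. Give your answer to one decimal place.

τ = R × C = 9.0 × 61 mL/cmH2O = 9.0 × 0.061 L/cmH2O = 0.549 s.
Passive exhalation: V(t)/V₀ = e^(−t/τ) = e^(−0.53/0.549) = 0.3808.
Fraction exhaled = 1 − 0.3808 = 0.6192 → 61.92%.

61.9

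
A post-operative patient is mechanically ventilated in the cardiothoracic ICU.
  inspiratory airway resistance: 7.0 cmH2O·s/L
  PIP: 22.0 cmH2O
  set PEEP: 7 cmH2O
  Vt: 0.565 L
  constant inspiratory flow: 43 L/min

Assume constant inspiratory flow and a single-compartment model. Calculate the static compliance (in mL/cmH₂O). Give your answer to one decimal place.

Flow: 43 L/min ÷ 60 = 0.7167 L/s.
Equation of motion (constant flow): PIP = Vt/C + R·V̇ + PEEP.
Vt/C = PIP − R·V̇ − PEEP = 22.0 − 7.0×0.7167 − 7 = 22.0 − 5.017 − 7 = 9.983 cmH2O.
C = Vt / 9.983 = 565 / 9.983 = 56.596 mL/cmH2O.

56.6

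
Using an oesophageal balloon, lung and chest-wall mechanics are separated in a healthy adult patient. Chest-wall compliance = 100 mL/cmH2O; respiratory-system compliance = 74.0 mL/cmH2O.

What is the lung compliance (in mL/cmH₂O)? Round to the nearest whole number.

1/CL = 1/Crs − 1/Ccw.
1/CL = 1/74.0 − 1/100 = 0.003514.
CL = 284.58 mL/cmH2O.

285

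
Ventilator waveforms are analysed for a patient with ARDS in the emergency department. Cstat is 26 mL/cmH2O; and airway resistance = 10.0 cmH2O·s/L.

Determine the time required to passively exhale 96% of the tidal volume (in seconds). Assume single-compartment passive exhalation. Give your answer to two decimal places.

0.84

τ = R × C = 10.0 × 26 mL/cmH2O = 10.0 × 0.026 L/cmH2O = 0.26 s.
Exhaled fraction f = 1 − e^(−t/τ) → t = −τ·ln(1 − f) = −0.26·ln(0.04) = 0.8369 s.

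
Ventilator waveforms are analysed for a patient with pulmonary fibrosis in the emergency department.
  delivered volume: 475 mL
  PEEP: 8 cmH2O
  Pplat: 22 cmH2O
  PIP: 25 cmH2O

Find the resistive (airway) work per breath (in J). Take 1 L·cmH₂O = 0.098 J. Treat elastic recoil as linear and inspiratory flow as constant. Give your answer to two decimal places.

With constant inspiratory flow the resistive pressure is constant at PIP − Pplat = 25 − 22 = 3.0 cmH2O, so resistive work = 3.0 × 0.475 = 1.425 L·cmH2O.
× 0.098 J/(L·cmH2O) → 0.1397 J.

0.14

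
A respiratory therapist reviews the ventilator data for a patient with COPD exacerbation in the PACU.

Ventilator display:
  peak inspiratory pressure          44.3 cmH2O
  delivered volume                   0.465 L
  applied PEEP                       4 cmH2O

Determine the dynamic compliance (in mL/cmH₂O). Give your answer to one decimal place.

11.5

Dynamic compliance = Vt / (PIP − PEEP) = 465 / (44.3 − 4) = 465 / 40.3 = 11.538 mL/cmH2O.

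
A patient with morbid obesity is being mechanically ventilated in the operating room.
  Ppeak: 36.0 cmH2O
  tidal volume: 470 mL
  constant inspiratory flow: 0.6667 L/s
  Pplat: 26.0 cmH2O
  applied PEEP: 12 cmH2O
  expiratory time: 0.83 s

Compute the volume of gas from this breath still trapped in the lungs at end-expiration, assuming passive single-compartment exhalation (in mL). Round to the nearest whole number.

90

R = (PIP − Pplat)/V̇ = (36.0 − 26.0) / 0.6667 = 10.0/0.6667 = 14.999 cmH2O·s/L.
C = Vt/(Pplat − PEEP) = 470.0 / (26.0 − 12) = 470.0/14.0 = 33.571 mL/cmH2O.
τ = R × C = 14.999 × 0.03357 L/cmH2O = 0.5035 s.
Fraction remaining = e^(−Te/τ) = e^(−0.83/0.5035) = 0.1923.
Trapped volume = 470.0 × 0.1923 = 90.381 mL.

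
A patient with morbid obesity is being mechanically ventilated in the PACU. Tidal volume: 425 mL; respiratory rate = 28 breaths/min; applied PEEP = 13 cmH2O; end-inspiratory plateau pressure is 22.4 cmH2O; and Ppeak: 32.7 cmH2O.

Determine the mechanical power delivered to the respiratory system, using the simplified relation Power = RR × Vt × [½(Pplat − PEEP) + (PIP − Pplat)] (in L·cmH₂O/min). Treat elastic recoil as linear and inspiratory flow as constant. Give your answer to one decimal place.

Per-breath work = Vt × [½(Pplat−PEEP) + (PIP−Pplat)] = 0.425 × [0.5×9.4 + 10.3] = 0.425 × 15.0 = 6.375 L·cmH2O.
Power = 28 × 6.375 = 178.5 L·cmH2O/min.

178.5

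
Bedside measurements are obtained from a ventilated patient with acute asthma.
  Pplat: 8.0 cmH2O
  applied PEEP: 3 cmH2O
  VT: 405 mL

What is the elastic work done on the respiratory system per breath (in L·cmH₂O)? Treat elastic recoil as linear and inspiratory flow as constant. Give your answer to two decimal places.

1.01

Elastic work ≈ ½ × (Pplat − PEEP) × Vt = 0.5 × (8.0 − 3) × 0.405 L = 0.5 × 5.0 × 0.405 = 1.013 L·cmH2O.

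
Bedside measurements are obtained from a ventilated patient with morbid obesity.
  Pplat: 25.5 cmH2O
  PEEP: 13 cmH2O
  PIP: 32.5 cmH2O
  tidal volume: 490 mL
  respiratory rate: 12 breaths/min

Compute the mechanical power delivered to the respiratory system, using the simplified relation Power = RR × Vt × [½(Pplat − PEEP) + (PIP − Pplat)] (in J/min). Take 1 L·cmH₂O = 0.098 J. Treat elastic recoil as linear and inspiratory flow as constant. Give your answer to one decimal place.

Per-breath work = Vt × [½(Pplat−PEEP) + (PIP−Pplat)] = 0.490 × [0.5×12.5 + 7.0] = 0.490 × 13.25 = 6.493 L·cmH2O.
Power = 12 × 6.493 = 77.916 L·cmH2O/min.
× 0.098 J/(L·cmH2O) → 7.636 J/min.

7.6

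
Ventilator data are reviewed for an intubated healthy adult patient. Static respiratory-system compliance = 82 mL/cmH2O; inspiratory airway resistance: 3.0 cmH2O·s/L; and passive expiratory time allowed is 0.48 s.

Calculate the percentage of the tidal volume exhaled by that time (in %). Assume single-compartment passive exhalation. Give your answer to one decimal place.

τ = R × C = 3.0 × 82 mL/cmH2O = 3.0 × 0.082 L/cmH2O = 0.246 s.
Passive exhalation: V(t)/V₀ = e^(−t/τ) = e^(−0.48/0.246) = 0.1421.
Fraction exhaled = 1 − 0.1421 = 0.8579 → 85.79%.

85.8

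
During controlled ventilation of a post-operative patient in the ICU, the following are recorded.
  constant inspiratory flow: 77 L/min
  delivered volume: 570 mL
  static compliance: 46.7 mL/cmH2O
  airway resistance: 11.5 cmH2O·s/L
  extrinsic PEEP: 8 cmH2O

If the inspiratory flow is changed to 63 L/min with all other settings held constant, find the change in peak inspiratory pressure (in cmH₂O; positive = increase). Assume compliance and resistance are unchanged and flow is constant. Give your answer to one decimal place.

Flow: 77 L/min ÷ 60 = 1.2833 L/s.
New flow: 63 L/min ÷ 60 = 1.05 L/s.
PIP = Vt/C + R·V̇ + PEEP (constant-flow equation of motion).
Only the resistive term changes: ΔPIP = R × ΔV̇ = 11.5 × (1.05 − 1.2833) = 11.5 × -0.2333 = -2.683 cmH2O.

-2.7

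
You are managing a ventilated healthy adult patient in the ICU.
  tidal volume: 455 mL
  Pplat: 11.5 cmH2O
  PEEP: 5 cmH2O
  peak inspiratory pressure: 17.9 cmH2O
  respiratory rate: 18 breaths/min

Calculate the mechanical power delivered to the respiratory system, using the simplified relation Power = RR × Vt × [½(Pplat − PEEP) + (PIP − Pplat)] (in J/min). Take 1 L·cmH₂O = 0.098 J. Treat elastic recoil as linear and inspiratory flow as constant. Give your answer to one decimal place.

Per-breath work = Vt × [½(Pplat−PEEP) + (PIP−Pplat)] = 0.455 × [0.5×6.5 + 6.4] = 0.455 × 9.65 = 4.391 L·cmH2O.
Power = 18 × 4.391 = 79.038 L·cmH2O/min.
× 0.098 J/(L·cmH2O) → 7.746 J/min.

7.7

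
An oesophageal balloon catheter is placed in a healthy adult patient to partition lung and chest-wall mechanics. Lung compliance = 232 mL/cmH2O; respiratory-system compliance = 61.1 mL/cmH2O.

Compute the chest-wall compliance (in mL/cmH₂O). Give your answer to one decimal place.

1/Ccw = 1/Crs − 1/CL.
1/Ccw = 1/61.1 − 1/232 = 0.01206.
Ccw = 82.919 mL/cmH2O.

82.9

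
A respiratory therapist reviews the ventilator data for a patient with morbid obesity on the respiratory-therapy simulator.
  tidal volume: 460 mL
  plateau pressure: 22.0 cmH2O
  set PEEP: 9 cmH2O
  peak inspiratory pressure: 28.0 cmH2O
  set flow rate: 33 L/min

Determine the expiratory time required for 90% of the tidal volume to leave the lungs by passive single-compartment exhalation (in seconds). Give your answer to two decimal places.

0.89

Flow: 33 L/min ÷ 60 = 0.55 L/s.
R = (PIP − Pplat)/V̇ = (28.0 − 22.0) / 0.55 = 6.0/0.55 = 10.909 cmH2O·s/L.
C = Vt/(Pplat − PEEP) = 460.0 / (22.0 − 9) = 460.0/13.0 = 35.385 mL/cmH2O.
τ = R × C = 10.909 × 0.03539 L/cmH2O = 0.3861 s.
t = −τ·ln(1 − 0.90) = −0.3861·ln(0.1) = 0.889 s.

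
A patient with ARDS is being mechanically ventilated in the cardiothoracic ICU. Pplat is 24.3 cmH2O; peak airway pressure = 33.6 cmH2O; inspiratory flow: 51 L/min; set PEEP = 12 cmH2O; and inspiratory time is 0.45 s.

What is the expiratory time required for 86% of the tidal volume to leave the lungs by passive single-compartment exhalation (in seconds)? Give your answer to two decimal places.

0.67

Flow: 51 L/min ÷ 60 = 0.85 L/s.
Vt = flow × Ti = 0.85 L/s × 0.45 s × 1000 mL/L = 382.5 mL.
R = (PIP − Pplat)/V̇ = (33.6 − 24.3) / 0.85 = 9.3/0.85 = 10.941 cmH2O·s/L.
C = Vt/(Pplat − PEEP) = 382.5 / (24.3 − 12) = 382.5/12.3 = 31.098 mL/cmH2O.
τ = R × C = 10.941 × 0.0311 L/cmH2O = 0.3403 s.
t = −τ·ln(1 − 0.86) = −0.3403·ln(0.14) = 0.6691 s.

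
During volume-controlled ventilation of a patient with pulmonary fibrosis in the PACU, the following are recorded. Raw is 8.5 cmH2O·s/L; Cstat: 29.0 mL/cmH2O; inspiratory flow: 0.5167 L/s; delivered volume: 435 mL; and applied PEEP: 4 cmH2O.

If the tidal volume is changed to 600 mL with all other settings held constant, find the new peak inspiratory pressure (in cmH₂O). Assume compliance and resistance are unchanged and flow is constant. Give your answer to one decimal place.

29.1

PIP = Vt/C + R·V̇ + PEEP (constant-flow equation of motion).
Only the elastic term changes: ΔPIP = ΔVt / C = (600 − 435) / 29.0 = 5.69 cmH2O.
Original PIP = 435/29.0 + 8.5×0.5167 + 4 = 23.392 cmH2O; new PIP = 23.392 + (5.69) = 29.082 cmH2O.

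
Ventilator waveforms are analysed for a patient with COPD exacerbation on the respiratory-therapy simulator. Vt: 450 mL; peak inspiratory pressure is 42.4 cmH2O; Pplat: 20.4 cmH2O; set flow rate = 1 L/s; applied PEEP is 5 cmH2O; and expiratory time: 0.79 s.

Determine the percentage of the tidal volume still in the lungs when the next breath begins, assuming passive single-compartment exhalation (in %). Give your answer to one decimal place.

R = (PIP − Pplat)/V̇ = (42.4 − 20.4) / 1 = 22.0/1 = 22.0 cmH2O·s/L.
C = Vt/(Pplat − PEEP) = 450.0 / (20.4 − 5) = 450.0/15.4 = 29.221 mL/cmH2O.
τ = R × C = 22.0 × 0.02922 L/cmH2O = 0.6428 s.
Fraction remaining at end-expiration = e^(−Te/τ) = e^(−0.79/0.6428) = 0.2926 → 29.26%.

29.3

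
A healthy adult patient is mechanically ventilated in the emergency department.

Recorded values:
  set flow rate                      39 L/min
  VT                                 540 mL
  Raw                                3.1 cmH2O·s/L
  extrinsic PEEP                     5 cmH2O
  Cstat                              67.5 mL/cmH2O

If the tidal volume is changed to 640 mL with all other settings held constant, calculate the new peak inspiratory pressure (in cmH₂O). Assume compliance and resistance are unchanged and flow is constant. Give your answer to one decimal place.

Flow: 39 L/min ÷ 60 = 0.65 L/s.
PIP = Vt/C + R·V̇ + PEEP (constant-flow equation of motion).
Only the elastic term changes: ΔPIP = ΔVt / C = (640 − 540) / 67.5 = 1.481 cmH2O.
Original PIP = 540/67.5 + 3.1×0.65 + 5 = 15.015 cmH2O; new PIP = 15.015 + (1.481) = 16.496 cmH2O.

16.5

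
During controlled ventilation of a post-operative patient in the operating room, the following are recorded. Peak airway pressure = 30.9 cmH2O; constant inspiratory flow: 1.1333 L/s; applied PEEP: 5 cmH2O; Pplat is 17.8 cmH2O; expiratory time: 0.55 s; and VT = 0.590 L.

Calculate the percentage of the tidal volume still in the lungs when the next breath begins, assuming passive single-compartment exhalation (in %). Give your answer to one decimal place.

35.6

R = (PIP − Pplat)/V̇ = (30.9 − 17.8) / 1.1333 = 13.1/1.1333 = 11.559 cmH2O·s/L.
C = Vt/(Pplat − PEEP) = 590.0 / (17.8 − 5) = 590.0/12.8 = 46.094 mL/cmH2O.
τ = R × C = 11.559 × 0.04609 L/cmH2O = 0.5328 s.
Fraction remaining at end-expiration = e^(−Te/τ) = e^(−0.55/0.5328) = 0.3562 → 35.62%.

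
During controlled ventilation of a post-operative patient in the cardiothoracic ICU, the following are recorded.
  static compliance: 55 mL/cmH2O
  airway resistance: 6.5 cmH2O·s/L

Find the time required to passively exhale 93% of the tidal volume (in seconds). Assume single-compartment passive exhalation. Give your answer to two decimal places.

τ = R × C = 6.5 × 55 mL/cmH2O = 6.5 × 0.055 L/cmH2O = 0.3575 s.
Exhaled fraction f = 1 − e^(−t/τ) → t = −τ·ln(1 − f) = −0.3575·ln(0.07) = 0.9507 s.

0.95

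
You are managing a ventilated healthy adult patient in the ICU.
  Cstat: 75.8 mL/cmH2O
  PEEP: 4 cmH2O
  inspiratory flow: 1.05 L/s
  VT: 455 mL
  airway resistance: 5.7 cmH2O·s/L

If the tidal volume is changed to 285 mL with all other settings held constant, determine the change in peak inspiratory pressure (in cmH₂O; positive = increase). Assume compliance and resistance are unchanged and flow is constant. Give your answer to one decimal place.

PIP = Vt/C + R·V̇ + PEEP (constant-flow equation of motion).
Only the elastic term changes: ΔPIP = ΔVt / C = (285 − 455) / 75.8 = -2.243 cmH2O.

-2.2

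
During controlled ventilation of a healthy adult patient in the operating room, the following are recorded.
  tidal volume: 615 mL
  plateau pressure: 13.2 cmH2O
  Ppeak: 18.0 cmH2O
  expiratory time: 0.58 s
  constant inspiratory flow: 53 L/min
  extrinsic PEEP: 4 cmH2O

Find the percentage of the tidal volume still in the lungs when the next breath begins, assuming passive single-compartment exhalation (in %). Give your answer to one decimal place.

20.3

Flow: 53 L/min ÷ 60 = 0.8833 L/s.
R = (PIP − Pplat)/V̇ = (18.0 − 13.2) / 0.8833 = 4.8/0.8833 = 5.434 cmH2O·s/L.
C = Vt/(Pplat − PEEP) = 615.0 / (13.2 − 4) = 615.0/9.2 = 66.848 mL/cmH2O.
τ = R × C = 5.434 × 0.06685 L/cmH2O = 0.3633 s.
Fraction remaining at end-expiration = e^(−Te/τ) = e^(−0.58/0.3633) = 0.2026 → 20.26%.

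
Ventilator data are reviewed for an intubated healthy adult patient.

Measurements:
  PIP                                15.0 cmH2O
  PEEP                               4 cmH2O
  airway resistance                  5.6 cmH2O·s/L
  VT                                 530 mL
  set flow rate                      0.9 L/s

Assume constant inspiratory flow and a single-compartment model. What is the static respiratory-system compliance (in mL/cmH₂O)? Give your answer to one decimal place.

88.9

Equation of motion (constant flow): PIP = Vt/C + R·V̇ + PEEP.
Vt/C = PIP − R·V̇ − PEEP = 15.0 − 5.6×0.9 − 4 = 15.0 − 5.04 − 4 = 5.96 cmH2O.
C = Vt / 5.96 = 530 / 5.96 = 88.926 mL/cmH2O.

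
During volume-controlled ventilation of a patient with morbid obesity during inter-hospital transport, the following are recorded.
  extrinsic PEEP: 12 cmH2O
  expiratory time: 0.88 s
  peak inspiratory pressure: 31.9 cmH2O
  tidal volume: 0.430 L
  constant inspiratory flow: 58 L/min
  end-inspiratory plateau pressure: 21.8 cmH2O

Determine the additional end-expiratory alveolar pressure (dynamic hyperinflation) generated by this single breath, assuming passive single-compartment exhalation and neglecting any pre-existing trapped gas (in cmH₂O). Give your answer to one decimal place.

Flow: 58 L/min ÷ 60 = 0.9667 L/s.
R = (PIP − Pplat)/V̇ = (31.9 − 21.8) / 0.9667 = 10.1/0.9667 = 10.448 cmH2O·s/L.
C = Vt/(Pplat − PEEP) = 430.0 / (21.8 − 12) = 430.0/9.8 = 43.878 mL/cmH2O.
τ = R × C = 10.448 × 0.04388 L/cmH2O = 0.4585 s.
Fraction remaining = e^(−Te/τ) = e^(−0.88/0.4585) = 0.1467; trapped volume = 430.0 × 0.1467 = 63.081 mL.
Additional alveolar pressure from trapping ≈ V_trapped / C = 63.081 / 43.878 = 1.438 cmH2O.

1.4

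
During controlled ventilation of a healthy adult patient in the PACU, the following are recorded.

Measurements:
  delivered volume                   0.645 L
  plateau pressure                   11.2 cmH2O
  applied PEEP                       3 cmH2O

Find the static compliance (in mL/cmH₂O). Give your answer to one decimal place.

Cstat = Vt / (Pplat − PEEP) = 645 / (11.2 − 3) = 645 / 8.2 = 78.659 mL/cmH2O.

78.7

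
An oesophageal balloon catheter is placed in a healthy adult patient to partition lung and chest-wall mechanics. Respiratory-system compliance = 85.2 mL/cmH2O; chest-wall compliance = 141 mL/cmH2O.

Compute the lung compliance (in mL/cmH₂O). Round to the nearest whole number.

215

1/CL = 1/Crs − 1/Ccw.
1/CL = 1/85.2 − 1/141 = 0.004645.
CL = 215.29 mL/cmH2O.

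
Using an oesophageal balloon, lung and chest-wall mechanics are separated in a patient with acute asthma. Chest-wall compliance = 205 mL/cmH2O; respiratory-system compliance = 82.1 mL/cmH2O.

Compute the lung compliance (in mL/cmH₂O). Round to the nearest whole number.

137

1/CL = 1/Crs − 1/Ccw.
1/CL = 1/82.1 − 1/205 = 0.007302.
CL = 136.95 mL/cmH2O.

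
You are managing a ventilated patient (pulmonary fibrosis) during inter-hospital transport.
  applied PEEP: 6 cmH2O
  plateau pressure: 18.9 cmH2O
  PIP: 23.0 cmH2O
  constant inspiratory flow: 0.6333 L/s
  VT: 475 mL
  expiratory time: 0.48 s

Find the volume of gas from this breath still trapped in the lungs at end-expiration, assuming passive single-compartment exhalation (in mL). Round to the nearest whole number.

R = (PIP − Pplat)/V̇ = (23.0 − 18.9) / 0.6333 = 4.1/0.6333 = 6.474 cmH2O·s/L.
C = Vt/(Pplat − PEEP) = 475.0 / (18.9 − 6) = 475.0/12.9 = 36.822 mL/cmH2O.
τ = R × C = 6.474 × 0.03682 L/cmH2O = 0.2384 s.
Fraction remaining = e^(−Te/τ) = e^(−0.48/0.2384) = 0.1335.
Trapped volume = 475.0 × 0.1335 = 63.413 mL.

63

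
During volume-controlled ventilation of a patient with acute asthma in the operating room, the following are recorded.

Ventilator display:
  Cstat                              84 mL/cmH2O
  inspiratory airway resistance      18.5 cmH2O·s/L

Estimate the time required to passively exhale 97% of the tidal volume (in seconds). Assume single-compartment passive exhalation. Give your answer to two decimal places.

τ = R × C = 18.5 × 84 mL/cmH2O = 18.5 × 0.084 L/cmH2O = 1.554 s.
Exhaled fraction f = 1 − e^(−t/τ) → t = −τ·ln(1 − f) = −1.554·ln(0.03) = 5.449 s.

5.45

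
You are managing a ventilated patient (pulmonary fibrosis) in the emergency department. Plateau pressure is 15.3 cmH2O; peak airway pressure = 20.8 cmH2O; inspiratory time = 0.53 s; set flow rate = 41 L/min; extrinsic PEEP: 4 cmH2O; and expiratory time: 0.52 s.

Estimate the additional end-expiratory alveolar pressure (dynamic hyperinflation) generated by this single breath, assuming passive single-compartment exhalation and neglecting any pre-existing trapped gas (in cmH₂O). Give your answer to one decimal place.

1.5

Flow: 41 L/min ÷ 60 = 0.6833 L/s.
Vt = flow × Ti = 0.6833 L/s × 0.53 s × 1000 mL/L = 362.15 mL.
R = (PIP − Pplat)/V̇ = (20.8 − 15.3) / 0.6833 = 5.5/0.6833 = 8.049 cmH2O·s/L.
C = Vt/(Pplat − PEEP) = 362.15 / (15.3 − 4) = 362.15/11.3 = 32.049 mL/cmH2O.
τ = R × C = 8.049 × 0.03205 L/cmH2O = 0.258 s.
Fraction remaining = e^(−Te/τ) = e^(−0.52/0.258) = 0.1333; trapped volume = 362.15 × 0.1333 = 48.275 mL.
Additional alveolar pressure from trapping ≈ V_trapped / C = 48.275 / 32.049 = 1.506 cmH2O.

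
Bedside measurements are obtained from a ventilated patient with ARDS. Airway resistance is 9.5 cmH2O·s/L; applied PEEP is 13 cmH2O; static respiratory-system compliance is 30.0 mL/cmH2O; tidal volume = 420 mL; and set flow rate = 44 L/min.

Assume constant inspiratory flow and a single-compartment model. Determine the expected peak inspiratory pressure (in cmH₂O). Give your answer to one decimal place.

34.0

Flow: 44 L/min ÷ 60 = 0.7333 L/s.
Equation of motion (constant flow): PIP = Vt/C + R·V̇ + PEEP.
PIP = 420/30.0 + 9.5×0.7333 + 13 = 14.0 + 6.966 + 13 = 33.966 cmH2O.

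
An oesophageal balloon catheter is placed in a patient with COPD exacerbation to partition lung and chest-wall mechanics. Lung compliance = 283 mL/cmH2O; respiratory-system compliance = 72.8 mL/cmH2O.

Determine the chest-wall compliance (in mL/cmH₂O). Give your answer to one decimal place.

1/Ccw = 1/Crs − 1/CL.
1/Ccw = 1/72.8 − 1/283 = 0.0102.
Ccw = 98.039 mL/cmH2O.

98.0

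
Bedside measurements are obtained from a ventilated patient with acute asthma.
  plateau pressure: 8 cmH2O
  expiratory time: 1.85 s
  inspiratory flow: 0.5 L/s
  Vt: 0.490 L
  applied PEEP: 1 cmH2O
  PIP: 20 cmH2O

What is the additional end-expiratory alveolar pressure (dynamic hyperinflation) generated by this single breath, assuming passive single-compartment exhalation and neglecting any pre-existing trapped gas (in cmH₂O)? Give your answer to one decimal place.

2.3

R = (PIP − Pplat)/V̇ = (20 − 8) / 0.5 = 12.0/0.5 = 24.0 cmH2O·s/L.
C = Vt/(Pplat − PEEP) = 490.0 / (8 − 1) = 490.0/7.0 = 70.0 mL/cmH2O.
τ = R × C = 24.0 × 0.07 L/cmH2O = 1.68 s.
Fraction remaining = e^(−Te/τ) = e^(−1.85/1.68) = 0.3325; trapped volume = 490.0 × 0.3325 = 162.93 mL.
Additional alveolar pressure from trapping ≈ V_trapped / C = 162.93 / 70.0 = 2.328 cmH2O.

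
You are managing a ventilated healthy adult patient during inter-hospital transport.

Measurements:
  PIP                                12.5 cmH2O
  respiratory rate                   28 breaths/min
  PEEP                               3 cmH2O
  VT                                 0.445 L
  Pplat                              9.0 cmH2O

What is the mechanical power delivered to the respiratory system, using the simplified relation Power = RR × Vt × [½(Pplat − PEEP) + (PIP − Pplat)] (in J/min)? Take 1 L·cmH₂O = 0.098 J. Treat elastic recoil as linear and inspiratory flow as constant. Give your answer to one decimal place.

7.9

Per-breath work = Vt × [½(Pplat−PEEP) + (PIP−Pplat)] = 0.445 × [0.5×6.0 + 3.5] = 0.445 × 6.5 = 2.893 L·cmH2O.
Power = 28 × 2.893 = 81.004 L·cmH2O/min.
× 0.098 J/(L·cmH2O) → 7.938 J/min.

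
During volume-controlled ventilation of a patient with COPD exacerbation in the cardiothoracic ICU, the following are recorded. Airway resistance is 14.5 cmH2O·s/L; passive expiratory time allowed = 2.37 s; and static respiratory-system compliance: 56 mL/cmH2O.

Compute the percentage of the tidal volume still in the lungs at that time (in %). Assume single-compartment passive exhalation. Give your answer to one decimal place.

5.4

τ = R × C = 14.5 × 56 mL/cmH2O = 14.5 × 0.056 L/cmH2O = 0.812 s.
Passive exhalation: V(t)/V₀ = e^(−t/τ) = e^(−2.37/0.812) = 0.054.
Fraction remaining = 0.054 → 5.4%.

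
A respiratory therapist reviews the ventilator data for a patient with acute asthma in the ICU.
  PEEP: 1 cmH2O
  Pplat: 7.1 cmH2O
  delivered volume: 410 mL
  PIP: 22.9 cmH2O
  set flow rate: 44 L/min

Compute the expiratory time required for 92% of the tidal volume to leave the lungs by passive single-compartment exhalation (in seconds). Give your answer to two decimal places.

Flow: 44 L/min ÷ 60 = 0.7333 L/s.
R = (PIP − Pplat)/V̇ = (22.9 − 7.1) / 0.7333 = 15.8/0.7333 = 21.546 cmH2O·s/L.
C = Vt/(Pplat − PEEP) = 410.0 / (7.1 − 1) = 410.0/6.1 = 67.213 mL/cmH2O.
τ = R × C = 21.546 × 0.06721 L/cmH2O = 1.448 s.
t = −τ·ln(1 − 0.92) = −1.448·ln(0.08) = 3.657 s.

3.66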